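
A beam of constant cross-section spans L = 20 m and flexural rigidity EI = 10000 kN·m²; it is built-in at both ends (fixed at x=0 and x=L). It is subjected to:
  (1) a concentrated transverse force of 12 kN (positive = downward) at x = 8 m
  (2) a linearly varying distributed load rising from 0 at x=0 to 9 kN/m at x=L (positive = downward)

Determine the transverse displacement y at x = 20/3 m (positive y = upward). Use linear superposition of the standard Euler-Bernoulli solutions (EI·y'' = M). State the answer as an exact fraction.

y(20/3) = -8944/50625 m

Load 1 — point force P=12 kN at a=8 m (b=L-a=12):
  y_1 = -Pb²x²(3aL-(3a+b)x)/(6L³EI)  [x≤a] = -12·12²·(20/3)²·(3·8·20-(3·8+12)·(20/3))/(6·20³·10000) = -24/625 m
Load 2 — triangular load w₀=9 kN/m (0→w₀ over full span):
  y_2 = -w₀x²(L-x)²(x+2L)/(120LEI) = -9·(20/3)²·(20-(20/3))²·((20/3)+2·20)/(120·20·10000) = -56/405 m
Superposition: y = Σ y_i = -8944/50625 m ≈ -0.176672 m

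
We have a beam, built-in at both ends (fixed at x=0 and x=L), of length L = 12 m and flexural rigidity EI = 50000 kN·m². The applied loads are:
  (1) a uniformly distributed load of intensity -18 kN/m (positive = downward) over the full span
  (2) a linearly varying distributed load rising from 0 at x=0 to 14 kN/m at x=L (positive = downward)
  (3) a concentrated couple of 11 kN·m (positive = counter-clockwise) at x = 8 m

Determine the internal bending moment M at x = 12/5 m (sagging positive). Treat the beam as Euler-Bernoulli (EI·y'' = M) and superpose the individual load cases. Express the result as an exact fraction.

Load 1 — uniform load w=-18 kN/m over full span:
  M_1 = wLx/2 - wL²/12 - wx²/2 = (-18)·12·(12/5)/2 - (-18)·12²/12 - (-18)·(12/5)²/2 = 216/25 kN·m
Load 2 — triangular load w₀=14 kN/m (0→w₀ over full span):
  M_2 = 3w₀Lx/20 - w₀L²/30 - w₀x³/(6L) = 3·14·12·(12/5)/20 - 14·12²/30 - 14·(12/5)³/(6·12) = -1176/125 kN·m
Load 3 — applied couple M₀=11 kN·m at a=8 m (b=L-a=4):
  M_3 = R_Ax - M_A  [x≤a] with R_A=11/9, M_A=11/3 = (11/9)·(12/5) - (11/3) = -11/15 kN·m
Superposition: M = Σ M_i = -563/375 kN·m ≈ -1.501333 kN·m

M(12/5) = -563/375 kN·m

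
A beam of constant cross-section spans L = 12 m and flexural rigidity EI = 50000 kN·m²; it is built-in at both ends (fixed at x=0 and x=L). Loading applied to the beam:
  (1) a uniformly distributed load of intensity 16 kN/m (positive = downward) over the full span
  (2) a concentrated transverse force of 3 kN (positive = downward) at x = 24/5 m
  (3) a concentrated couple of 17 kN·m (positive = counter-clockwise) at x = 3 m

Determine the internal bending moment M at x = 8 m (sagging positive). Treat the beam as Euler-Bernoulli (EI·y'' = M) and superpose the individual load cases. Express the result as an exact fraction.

M(8) = 127411/2000 kN·m

Load 1 — uniform load w=16 kN/m over full span:
  M_1 = wLx/2 - wL²/12 - wx²/2 = 16·12·8/2 - 16·12²/12 - 16·8²/2 = 64 kN·m
Load 2 — point force P=3 kN at a=24/5 m (b=L-a=36/5):
  M_2 = Pa²(a+3b)(L-x)/L³ - Pa²b/L²  [x>a] = 3·(24/5)²·((24/5)+3·(36/5))·(12-8)/12³ - 3·(24/5)²·(36/5)/12² = 96/125 kN·m
Load 3 — applied couple M₀=17 kN·m at a=3 m (b=L-a=9):
  M_3 = R_Ax - M_A - M₀  [x>a] with R_A=51/32, M_A=-51/16 = (51/32)·8 - (-51/16) - 17 = -17/16 kN·m
Superposition: M = Σ M_i = 127411/2000 kN·m ≈ 63.705500 kN·m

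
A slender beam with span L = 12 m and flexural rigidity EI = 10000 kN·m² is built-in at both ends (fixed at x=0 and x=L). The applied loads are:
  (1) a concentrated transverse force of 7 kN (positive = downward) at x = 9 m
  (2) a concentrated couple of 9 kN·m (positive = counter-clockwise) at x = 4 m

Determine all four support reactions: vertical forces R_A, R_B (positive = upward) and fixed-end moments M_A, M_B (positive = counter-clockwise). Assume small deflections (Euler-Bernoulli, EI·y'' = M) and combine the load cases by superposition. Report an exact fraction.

R_A = 67/32 kN, M_A = 63/16 kN·m, R_B = 157/32 kN, M_B = -141/16 kN·m

Load 1 — point force P=7 kN at a=9 m (b=L-a=3):
  R_A = Pb²(3a+b)/L³ = 7·3²·(3·9+3)/12³ = 35/32 kN
  M_A = Pab²/L² = 7·9·3²/12² = 63/16 kN·m
  R_B = Pa²(a+3b)/L³ = 7·9²·(9+3·3)/12³ = 189/32 kN
  M_B = -Pa²b/L² = -7·9²·3/12² = -189/16 kN·m
Load 2 — applied couple M₀=9 kN·m at a=4 m (b=L-a=8):
  R_A = 6M₀ab/L³ = 6·9·4·8/12³ = 1 kN
  M_A = M₀b(2a-b)/L² = 9·8·(2·4-8)/12² = 0 kN·m
  R_B = -6M₀ab/L³ = -6·9·4·8/12³ = -1 kN
  M_B = M₀a(2b-a)/L² = 9·4·(2·8-4)/12² = 3 kN·m
Superposition: R_A = 67/32 kN, M_A = 63/16 kN·m, R_B = 157/32 kN, M_B = -141/16 kN·m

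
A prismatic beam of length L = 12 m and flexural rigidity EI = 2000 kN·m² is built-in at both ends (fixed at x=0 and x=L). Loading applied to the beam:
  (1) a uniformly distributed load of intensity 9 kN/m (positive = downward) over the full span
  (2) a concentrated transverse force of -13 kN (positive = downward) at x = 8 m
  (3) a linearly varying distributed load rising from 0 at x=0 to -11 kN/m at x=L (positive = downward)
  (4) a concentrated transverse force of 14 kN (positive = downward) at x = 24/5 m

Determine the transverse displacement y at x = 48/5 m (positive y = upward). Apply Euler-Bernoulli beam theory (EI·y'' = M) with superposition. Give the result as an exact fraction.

y(48/5) = -156848/5859375 m

Load 1 — uniform load w=9 kN/m over full span:
  y_1 = -wx²(L-x)²/(24EI) = -9·(48/5)²·(12-(48/5))²/(24·2000) = -7776/78125 m
Load 2 — point force P=-13 kN at a=8 m (b=L-a=4):
  y_2 = -Pa²(L-x)²(3bL-(3b+a)(L-x))/(6L³EI)  [x>a] = -(-13)·8²·(12-(48/5))²·(3·4·12-(3·4+8)·(12-(48/5)))/(6·12³·2000) = 208/9375 m
Load 3 — triangular load w₀=-11 kN/m (0→w₀ over full span):
  y_3 = -w₀x²(L-x)²(x+2L)/(120LEI) = -(-11)·(48/5)²·(12-(48/5))²·((48/5)+2·12)/(120·12·2000) = 133056/1953125 m
Load 4 — point force P=14 kN at a=24/5 m (b=L-a=36/5):
  y_4 = -Pa²(L-x)²(3bL-(3b+a)(L-x))/(6L³EI)  [x>a] = -14·(24/5)²·(12-(48/5))²·(3·(36/5)·12-(3·(36/5)+(24/5))·(12-(48/5)))/(6·12³·2000) = -34272/1953125 m
Superposition: y = Σ y_i = -156848/5859375 m ≈ -0.026769 m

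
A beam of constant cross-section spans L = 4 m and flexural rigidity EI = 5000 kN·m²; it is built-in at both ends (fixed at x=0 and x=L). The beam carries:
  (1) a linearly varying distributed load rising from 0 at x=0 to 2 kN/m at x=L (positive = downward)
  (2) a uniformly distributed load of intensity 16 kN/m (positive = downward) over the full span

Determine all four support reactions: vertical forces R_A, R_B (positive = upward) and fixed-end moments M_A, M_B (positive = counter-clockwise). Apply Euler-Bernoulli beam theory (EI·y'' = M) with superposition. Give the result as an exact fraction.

Load 1 — triangular load w₀=2 kN/m (0→w₀ over full span):
  R_A = 3w₀L/20 = 3·2·4/20 = 6/5 kN
  M_A = w₀L²/30 = 2·4²/30 = 16/15 kN·m
  R_B = 7w₀L/20 = 7·2·4/20 = 14/5 kN
  M_B = -w₀L²/20 = -2·4²/20 = -8/5 kN·m
Load 2 — uniform load w=16 kN/m over full span:
  R_A = wL/2 = 16·4/2 = 32 kN
  M_A = wL²/12 = 16·4²/12 = 64/3 kN·m
  R_B = wL/2 = 16·4/2 = 32 kN
  M_B = -wL²/12 = -16·4²/12 = -64/3 kN·m
Superposition: R_A = 166/5 kN, M_A = 112/5 kN·m, R_B = 174/5 kN, M_B = -344/15 kN·m

R_A = 166/5 kN, M_A = 112/5 kN·m, R_B = 174/5 kN, M_B = -344/15 kN·m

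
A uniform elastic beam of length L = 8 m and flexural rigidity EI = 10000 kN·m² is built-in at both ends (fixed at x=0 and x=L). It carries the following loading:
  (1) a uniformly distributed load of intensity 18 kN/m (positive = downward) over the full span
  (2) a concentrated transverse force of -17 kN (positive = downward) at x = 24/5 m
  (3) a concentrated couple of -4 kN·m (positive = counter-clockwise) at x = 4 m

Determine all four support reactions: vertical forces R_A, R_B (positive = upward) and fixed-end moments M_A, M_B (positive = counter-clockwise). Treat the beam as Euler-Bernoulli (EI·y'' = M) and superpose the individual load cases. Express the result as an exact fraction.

R_A = 32633/500 kN, M_A = 10243/125 kN·m, R_B = 30867/500 kN, M_B = -9677/125 kN·m

Load 1 — uniform load w=18 kN/m over full span:
  R_A = wL/2 = 18·8/2 = 72 kN
  M_A = wL²/12 = 18·8²/12 = 96 kN·m
  R_B = wL/2 = 18·8/2 = 72 kN
  M_B = -wL²/12 = -18·8²/12 = -96 kN·m
Load 2 — point force P=-17 kN at a=24/5 m (b=L-a=16/5):
  R_A = Pb²(3a+b)/L³ = (-17)·(16/5)²·(3·(24/5)+(16/5))/8³ = -748/125 kN
  M_A = Pab²/L² = (-17)·(24/5)·(16/5)²/8² = -1632/125 kN·m
  R_B = Pa²(a+3b)/L³ = (-17)·(24/5)²·((24/5)+3·(16/5))/8³ = -1377/125 kN
  M_B = -Pa²b/L² = -(-17)·(24/5)²·(16/5)/8² = 2448/125 kN·m
Load 3 — applied couple M₀=-4 kN·m at a=4 m (b=L-a=4):
  R_A = 6M₀ab/L³ = 6·(-4)·4·4/8³ = -3/4 kN
  M_A = M₀b(2a-b)/L² = (-4)·4·(2·4-4)/8² = -1 kN·m
  R_B = -6M₀ab/L³ = -6·(-4)·4·4/8³ = 3/4 kN
  M_B = M₀a(2b-a)/L² = (-4)·4·(2·4-4)/8² = -1 kN·m
Superposition: R_A = 32633/500 kN, M_A = 10243/125 kN·m, R_B = 30867/500 kN, M_B = -9677/125 kN·m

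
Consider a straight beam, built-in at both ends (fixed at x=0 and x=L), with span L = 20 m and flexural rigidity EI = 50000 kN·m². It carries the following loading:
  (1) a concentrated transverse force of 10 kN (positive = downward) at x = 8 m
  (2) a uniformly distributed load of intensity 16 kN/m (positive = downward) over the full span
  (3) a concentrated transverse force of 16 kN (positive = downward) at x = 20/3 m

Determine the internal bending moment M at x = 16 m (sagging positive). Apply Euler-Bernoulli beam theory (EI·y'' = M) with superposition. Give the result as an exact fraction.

M(16) = -7552/225 kN·m

Load 1 — point force P=10 kN at a=8 m (b=L-a=12):
  M_1 = Pa²(a+3b)(L-x)/L³ - Pa²b/L²  [x>a] = 10·8²·(8+3·12)·(20-16)/20³ - 10·8²·12/20² = -128/25 kN·m
Load 2 — uniform load w=16 kN/m over full span:
  M_2 = wLx/2 - wL²/12 - wx²/2 = 16·20·16/2 - 16·20²/12 - 16·16²/2 = -64/3 kN·m
Load 3 — point force P=16 kN at a=20/3 m (b=L-a=40/3):
  M_3 = Pa²(a+3b)(L-x)/L³ - Pa²b/L²  [x>a] = 16·(20/3)²·((20/3)+3·(40/3))·(20-16)/20³ - 16·(20/3)²·(40/3)/20² = -64/9 kN·m
Superposition: M = Σ M_i = -7552/225 kN·m ≈ -33.564444 kN·m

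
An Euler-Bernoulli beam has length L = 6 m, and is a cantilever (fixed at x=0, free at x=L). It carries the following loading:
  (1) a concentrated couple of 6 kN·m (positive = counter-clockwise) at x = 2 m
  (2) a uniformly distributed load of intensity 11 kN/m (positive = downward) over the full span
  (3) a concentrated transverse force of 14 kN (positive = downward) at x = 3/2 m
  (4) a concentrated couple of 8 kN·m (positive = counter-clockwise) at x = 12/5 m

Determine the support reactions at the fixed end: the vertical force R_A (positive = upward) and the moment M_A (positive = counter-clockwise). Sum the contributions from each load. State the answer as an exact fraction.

Load 1 — applied couple M₀=6 kN·m at a=2 m (b=L-a=4):
  R_A = 0 kN
  M_A = -M₀ = -6 kN·m
Load 2 — uniform load w=11 kN/m over full span:
  R_A = wL = 11·6 = 66 kN
  M_A = wL²/2 = 11·6²/2 = 198 kN·m
Load 3 — point force P=14 kN at a=3/2 m (b=L-a=9/2):
  R_A = P = 14 kN
  M_A = Pa = 14·(3/2) = 21 kN·m
Load 4 — applied couple M₀=8 kN·m at a=12/5 m (b=L-a=18/5):
  R_A = 0 kN
  M_A = -M₀ = -8 kN·m
Superposition: R_A = 80 kN, M_A = 205 kN·m

R_A = 80 kN, M_A = 205 kN·m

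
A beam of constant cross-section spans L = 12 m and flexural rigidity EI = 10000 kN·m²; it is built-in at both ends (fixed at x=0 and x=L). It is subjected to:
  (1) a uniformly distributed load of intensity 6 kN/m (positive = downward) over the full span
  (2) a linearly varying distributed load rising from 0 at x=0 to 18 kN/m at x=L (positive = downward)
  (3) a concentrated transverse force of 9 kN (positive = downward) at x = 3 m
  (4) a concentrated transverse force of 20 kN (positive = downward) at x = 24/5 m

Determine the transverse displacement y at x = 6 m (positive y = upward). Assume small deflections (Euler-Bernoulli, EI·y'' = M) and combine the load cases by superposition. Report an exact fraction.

Load 1 — uniform load w=6 kN/m over full span:
  y_1 = -wx²(L-x)²/(24EI) = -6·6²·(12-6)²/(24·10000) = -81/2500 m
Load 2 — triangular load w₀=18 kN/m (0→w₀ over full span):
  y_2 = -w₀x²(L-x)²(x+2L)/(120LEI) = -18·6²·(12-6)²·(6+2·12)/(120·12·10000) = -243/5000 m
Load 3 — point force P=9 kN at a=3 m (b=L-a=9):
  y_3 = -Pa²(L-x)²(3bL-(3b+a)(L-x))/(6L³EI)  [x>a] = -9·3²·(12-6)²·(3·9·12-(3·9+3)·(12-6))/(6·12³·10000) = -81/20000 m
Load 4 — point force P=20 kN at a=24/5 m (b=L-a=36/5):
  y_4 = -Pa²(L-x)²(3bL-(3b+a)(L-x))/(6L³EI)  [x>a] = -20·(24/5)²·(12-6)²·(3·(36/5)·12-(3·(36/5)+(24/5))·(12-6))/(6·12³·10000) = -252/15625 m
Superposition: y = Σ y_i = -50589/500000 m ≈ -0.101178 m

y(6) = -50589/500000 m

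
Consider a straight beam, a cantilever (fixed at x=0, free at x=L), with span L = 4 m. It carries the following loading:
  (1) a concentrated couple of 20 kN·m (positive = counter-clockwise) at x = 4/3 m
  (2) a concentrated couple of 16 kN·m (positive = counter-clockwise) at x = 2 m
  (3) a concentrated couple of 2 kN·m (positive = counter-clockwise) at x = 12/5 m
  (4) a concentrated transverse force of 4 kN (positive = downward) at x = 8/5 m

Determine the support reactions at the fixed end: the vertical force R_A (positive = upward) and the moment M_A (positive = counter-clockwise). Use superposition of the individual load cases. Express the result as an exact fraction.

Load 1 — applied couple M₀=20 kN·m at a=4/3 m (b=L-a=8/3):
  R_A = 0 kN
  M_A = -M₀ = -20 kN·m
Load 2 — applied couple M₀=16 kN·m at a=2 m (b=L-a=2):
  R_A = 0 kN
  M_A = -M₀ = -16 kN·m
Load 3 — applied couple M₀=2 kN·m at a=12/5 m (b=L-a=8/5):
  R_A = 0 kN
  M_A = -M₀ = -2 kN·m
Load 4 — point force P=4 kN at a=8/5 m (b=L-a=12/5):
  R_A = P = 4 kN
  M_A = Pa = 4·(8/5) = 32/5 kN·m
Superposition: R_A = 4 kN, M_A = -158/5 kN·m

R_A = 4 kN, M_A = -158/5 kN·m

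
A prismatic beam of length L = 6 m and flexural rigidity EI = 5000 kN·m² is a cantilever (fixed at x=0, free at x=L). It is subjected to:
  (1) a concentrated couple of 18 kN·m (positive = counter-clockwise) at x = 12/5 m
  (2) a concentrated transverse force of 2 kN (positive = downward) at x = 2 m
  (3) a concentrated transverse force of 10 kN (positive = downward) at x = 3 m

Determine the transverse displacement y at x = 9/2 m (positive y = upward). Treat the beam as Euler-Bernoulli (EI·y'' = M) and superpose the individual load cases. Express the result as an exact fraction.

Load 1 — applied couple M₀=18 kN·m at a=12/5 m (b=L-a=18/5):
  y_1 = M₀a(2x-a)/(2EI)  [x>a] = 18·(12/5)·(2·(9/2)-(12/5))/(2·5000) = 891/31250 m
Load 2 — point force P=2 kN at a=2 m (b=L-a=4):
  y_2 = -Pa²(3x-a)/(6EI)  [x>a] = -2·2²·(3·(9/2)-2)/(6·5000) = -23/7500 m
Load 3 — point force P=10 kN at a=3 m (b=L-a=3):
  y_3 = -Pa²(3x-a)/(6EI)  [x>a] = -10·3²·(3·(9/2)-3)/(6·5000) = -63/2000 m
Superposition: y = Σ y_i = -4541/750000 m ≈ -0.006055 m

y(9/2) = -4541/750000 m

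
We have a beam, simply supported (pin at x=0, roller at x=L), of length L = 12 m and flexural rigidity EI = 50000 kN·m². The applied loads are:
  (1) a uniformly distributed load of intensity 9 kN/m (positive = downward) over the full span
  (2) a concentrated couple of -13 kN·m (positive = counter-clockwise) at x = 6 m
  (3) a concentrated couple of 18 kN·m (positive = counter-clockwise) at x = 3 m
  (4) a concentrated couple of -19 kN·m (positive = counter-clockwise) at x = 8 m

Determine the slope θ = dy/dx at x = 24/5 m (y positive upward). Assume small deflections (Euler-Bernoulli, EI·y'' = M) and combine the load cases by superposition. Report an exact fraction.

θ(24/5) = -271597/75000000 rad

Load 1 — uniform load w=9 kN/m over full span:
  θ_1 = -w(L³-6Lx²+4x³)/(24EI) = -9·(12³-6·12·(24/5)²+4·(24/5)³)/(24·50000) = -2997/781250 rad
Load 2 — applied couple M₀=-13 kN·m at a=6 m (b=L-a=6):
  θ_2 = (M₀x²/(2L)+C₁)/EI  [x≤a] with C₁=M₀(3b²-L²)/(6L)=13/2 = ((-13)·(24/5)²/(2·12)+(13/2))/50000 = -299/2500000 rad
Load 3 — applied couple M₀=18 kN·m at a=3 m (b=L-a=9):
  θ_3 = (M₀x²/(2L)-M₀(x-a)+C₁)/EI  [x>a] with C₁=M₀(3b²-L²)/(6L)=99/4 = (18·(24/5)²/(2·12)-18·((24/5)-3)+(99/4))/50000 = 963/5000000 rad
Load 4 — applied couple M₀=-19 kN·m at a=8 m (b=L-a=4):
  θ_4 = (M₀x²/(2L)+C₁)/EI  [x≤a] with C₁=M₀(3b²-L²)/(6L)=76/3 = ((-19)·(24/5)²/(2·12)+(76/3))/50000 = 133/937500 rad
Superposition: θ = Σ θ_i = -271597/75000000 rad ≈ -0.003621 rad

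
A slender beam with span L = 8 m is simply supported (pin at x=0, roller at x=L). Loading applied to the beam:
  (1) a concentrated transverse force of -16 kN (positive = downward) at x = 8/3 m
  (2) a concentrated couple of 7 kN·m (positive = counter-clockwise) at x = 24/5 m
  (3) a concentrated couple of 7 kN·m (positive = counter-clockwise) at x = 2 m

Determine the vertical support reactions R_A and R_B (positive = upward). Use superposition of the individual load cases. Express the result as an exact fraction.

R_A = -107/12 kN, R_B = -85/12 kN

Load 1 — point force P=-16 kN at a=8/3 m (b=L-a=16/3):
  R_A = Pb/L = (-16)·(16/3)/8 = -32/3 kN
  R_B = Pa/L = (-16)·(8/3)/8 = -16/3 kN
Load 2 — applied couple M₀=7 kN·m at a=24/5 m (b=L-a=16/5):
  R_A = M₀/L = 7/8 kN
  R_B = -M₀/L = -7/8 kN
Load 3 — applied couple M₀=7 kN·m at a=2 m (b=L-a=6):
  R_A = M₀/L = 7/8 kN
  R_B = -M₀/L = -7/8 kN
Superposition: R_A = -107/12 kN, R_B = -85/12 kN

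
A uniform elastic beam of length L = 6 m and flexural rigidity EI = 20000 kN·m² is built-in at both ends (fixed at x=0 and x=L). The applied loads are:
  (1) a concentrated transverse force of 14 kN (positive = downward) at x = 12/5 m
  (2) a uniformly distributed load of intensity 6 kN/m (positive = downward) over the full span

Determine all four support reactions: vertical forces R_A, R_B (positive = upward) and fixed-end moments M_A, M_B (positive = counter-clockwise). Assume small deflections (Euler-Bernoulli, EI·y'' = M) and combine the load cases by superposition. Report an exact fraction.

R_A = 3384/125 kN, M_A = 3762/125 kN·m, R_B = 2866/125 kN, M_B = -3258/125 kN·m

Load 1 — point force P=14 kN at a=12/5 m (b=L-a=18/5):
  R_A = Pb²(3a+b)/L³ = 14·(18/5)²·(3·(12/5)+(18/5))/6³ = 1134/125 kN
  M_A = Pab²/L² = 14·(12/5)·(18/5)²/6² = 1512/125 kN·m
  R_B = Pa²(a+3b)/L³ = 14·(12/5)²·((12/5)+3·(18/5))/6³ = 616/125 kN
  M_B = -Pa²b/L² = -14·(12/5)²·(18/5)/6² = -1008/125 kN·m
Load 2 — uniform load w=6 kN/m over full span:
  R_A = wL/2 = 6·6/2 = 18 kN
  M_A = wL²/12 = 6·6²/12 = 18 kN·m
  R_B = wL/2 = 6·6/2 = 18 kN
  M_B = -wL²/12 = -6·6²/12 = -18 kN·m
Superposition: R_A = 3384/125 kN, M_A = 3762/125 kN·m, R_B = 2866/125 kN, M_B = -3258/125 kN·m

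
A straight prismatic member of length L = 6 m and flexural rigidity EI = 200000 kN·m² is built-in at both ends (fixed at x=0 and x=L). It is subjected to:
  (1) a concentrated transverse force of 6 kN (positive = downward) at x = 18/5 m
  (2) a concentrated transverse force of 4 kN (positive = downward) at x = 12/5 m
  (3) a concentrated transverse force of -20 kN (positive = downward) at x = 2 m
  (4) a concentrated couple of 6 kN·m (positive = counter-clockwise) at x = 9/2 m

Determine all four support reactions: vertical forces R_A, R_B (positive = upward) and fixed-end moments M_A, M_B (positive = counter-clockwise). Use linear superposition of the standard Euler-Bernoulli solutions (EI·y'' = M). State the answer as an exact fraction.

Load 1 — point force P=6 kN at a=18/5 m (b=L-a=12/5):
  R_A = Pb²(3a+b)/L³ = 6·(12/5)²·(3·(18/5)+(12/5))/6³ = 264/125 kN
  M_A = Pab²/L² = 6·(18/5)·(12/5)²/6² = 432/125 kN·m
  R_B = Pa²(a+3b)/L³ = 6·(18/5)²·((18/5)+3·(12/5))/6³ = 486/125 kN
  M_B = -Pa²b/L² = -6·(18/5)²·(12/5)/6² = -648/125 kN·m
Load 2 — point force P=4 kN at a=12/5 m (b=L-a=18/5):
  R_A = Pb²(3a+b)/L³ = 4·(18/5)²·(3·(12/5)+(18/5))/6³ = 324/125 kN
  M_A = Pab²/L² = 4·(12/5)·(18/5)²/6² = 432/125 kN·m
  R_B = Pa²(a+3b)/L³ = 4·(12/5)²·((12/5)+3·(18/5))/6³ = 176/125 kN
  M_B = -Pa²b/L² = -4·(12/5)²·(18/5)/6² = -288/125 kN·m
Load 3 — point force P=-20 kN at a=2 m (b=L-a=4):
  R_A = Pb²(3a+b)/L³ = (-20)·4²·(3·2+4)/6³ = -400/27 kN
  M_A = Pab²/L² = (-20)·2·4²/6² = -160/9 kN·m
  R_B = Pa²(a+3b)/L³ = (-20)·2²·(2+3·4)/6³ = -140/27 kN
  M_B = -Pa²b/L² = -(-20)·2²·4/6² = 80/9 kN·m
Load 4 — applied couple M₀=6 kN·m at a=9/2 m (b=L-a=3/2):
  R_A = 6M₀ab/L³ = 6·6·(9/2)·(3/2)/6³ = 9/8 kN
  M_A = M₀b(2a-b)/L² = 6·(3/2)·(2·(9/2)-(3/2))/6² = 15/8 kN·m
  R_B = -6M₀ab/L³ = -6·6·(9/2)·(3/2)/6³ = -9/8 kN
  M_B = M₀a(2b-a)/L² = 6·(9/2)·(2·(3/2)-(9/2))/6² = -9/8 kN·m
Superposition: R_A = -242617/27000 kN, M_A = -80917/9000 kN·m, R_B = -27383/27000 kN, M_B = 2483/9000 kN·m

R_A = -242617/27000 kN, M_A = -80917/9000 kN·m, R_B = -27383/27000 kN, M_B = 2483/9000 kN·m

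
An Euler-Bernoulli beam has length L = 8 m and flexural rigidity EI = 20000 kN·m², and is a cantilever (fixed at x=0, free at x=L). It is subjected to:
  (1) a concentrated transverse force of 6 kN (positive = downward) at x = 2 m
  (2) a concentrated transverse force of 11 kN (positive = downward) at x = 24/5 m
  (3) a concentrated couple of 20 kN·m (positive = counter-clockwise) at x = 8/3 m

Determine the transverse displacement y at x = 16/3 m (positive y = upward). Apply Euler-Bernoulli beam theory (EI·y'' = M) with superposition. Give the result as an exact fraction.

y(16/3) = -14801/937500 m

Load 1 — point force P=6 kN at a=2 m (b=L-a=6):
  y_1 = -Pa²(3x-a)/(6EI)  [x>a] = -6·2²·(3·(16/3)-2)/(6·20000) = -7/2500 m
Load 2 — point force P=11 kN at a=24/5 m (b=L-a=16/5):
  y_2 = -Pa²(3x-a)/(6EI)  [x>a] = -11·(24/5)²·(3·(16/3)-(24/5))/(6·20000) = -1848/78125 m
Load 3 — applied couple M₀=20 kN·m at a=8/3 m (b=L-a=16/3):
  y_3 = M₀a(2x-a)/(2EI)  [x>a] = 20·(8/3)·(2·(16/3)-(8/3))/(2·20000) = 4/375 m
Superposition: y = Σ y_i = -14801/937500 m ≈ -0.015788 m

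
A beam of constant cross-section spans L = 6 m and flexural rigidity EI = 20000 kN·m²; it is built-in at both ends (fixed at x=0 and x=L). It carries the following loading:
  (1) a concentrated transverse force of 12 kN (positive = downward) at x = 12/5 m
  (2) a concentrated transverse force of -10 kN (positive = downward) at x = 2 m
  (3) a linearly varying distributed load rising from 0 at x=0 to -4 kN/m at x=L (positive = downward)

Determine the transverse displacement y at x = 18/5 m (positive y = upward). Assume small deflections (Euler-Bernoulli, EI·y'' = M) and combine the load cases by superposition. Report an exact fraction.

y(18/5) = 4573/29296875 m

Load 1 — point force P=12 kN at a=12/5 m (b=L-a=18/5):
  y_1 = -Pa²(L-x)²(3bL-(3b+a)(L-x))/(6L³EI)  [x>a] = -12·(12/5)²·(6-(18/5))²·(3·(18/5)·6-(3·(18/5)+(12/5))·(6-(18/5)))/(6·6³·20000) = -4968/9765625 m
Load 2 — point force P=-10 kN at a=2 m (b=L-a=4):
  y_2 = -Pa²(L-x)²(3bL-(3b+a)(L-x))/(6L³EI)  [x>a] = -(-10)·2²·(6-(18/5))²·(3·4·6-(3·4+2)·(6-(18/5)))/(6·6³·20000) = 16/46875 m
Load 3 — triangular load w₀=-4 kN/m (0→w₀ over full span):
  y_3 = -w₀x²(L-x)²(x+2L)/(120LEI) = -(-4)·(18/5)²·(6-(18/5))²·((18/5)+2·6)/(120·6·20000) = 3159/9765625 m
Superposition: y = Σ y_i = 4573/29296875 m ≈ 0.000156 m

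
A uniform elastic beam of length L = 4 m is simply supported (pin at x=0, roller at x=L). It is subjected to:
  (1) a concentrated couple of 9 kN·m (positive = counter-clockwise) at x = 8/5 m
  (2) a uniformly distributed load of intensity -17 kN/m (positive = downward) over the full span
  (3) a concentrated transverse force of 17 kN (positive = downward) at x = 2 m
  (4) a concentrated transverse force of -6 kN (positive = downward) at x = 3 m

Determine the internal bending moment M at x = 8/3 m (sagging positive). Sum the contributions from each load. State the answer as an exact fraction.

Load 1 — applied couple M₀=9 kN·m at a=8/5 m (b=L-a=12/5):
  M_1 = M₀x/L - M₀  [x>a] = 9·(8/3)/4 - 9 = -3 kN·m
Load 2 — uniform load w=-17 kN/m over full span:
  M_2 = wx(L-x)/2 = (-17)·(8/3)·(4-(8/3))/2 = -272/9 kN·m
Load 3 — point force P=17 kN at a=2 m (b=L-a=2):
  M_3 = Pa(L-x)/L  [x>a] = 17·2·(4-(8/3))/4 = 34/3 kN·m
Load 4 — point force P=-6 kN at a=3 m (b=L-a=1):
  M_4 = Pbx/L  [x≤a] = (-6)·1·(8/3)/4 = -4 kN·m
Superposition: M = Σ M_i = -233/9 kN·m ≈ -25.888889 kN·m

M(8/3) = -233/9 kN·m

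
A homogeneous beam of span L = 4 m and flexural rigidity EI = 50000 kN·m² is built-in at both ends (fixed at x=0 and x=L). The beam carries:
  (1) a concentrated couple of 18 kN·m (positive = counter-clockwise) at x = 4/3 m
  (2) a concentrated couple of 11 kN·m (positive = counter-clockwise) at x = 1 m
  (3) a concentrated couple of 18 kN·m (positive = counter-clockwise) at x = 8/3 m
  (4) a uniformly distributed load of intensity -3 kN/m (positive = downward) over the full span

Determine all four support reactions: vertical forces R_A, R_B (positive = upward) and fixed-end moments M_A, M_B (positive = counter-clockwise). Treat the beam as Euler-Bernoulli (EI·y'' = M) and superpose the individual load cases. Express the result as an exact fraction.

Load 1 — applied couple M₀=18 kN·m at a=4/3 m (b=L-a=8/3):
  R_A = 6M₀ab/L³ = 6·18·(4/3)·(8/3)/4³ = 6 kN
  M_A = M₀b(2a-b)/L² = 18·(8/3)·(2·(4/3)-(8/3))/4² = 0 kN·m
  R_B = -6M₀ab/L³ = -6·18·(4/3)·(8/3)/4³ = -6 kN
  M_B = M₀a(2b-a)/L² = 18·(4/3)·(2·(8/3)-(4/3))/4² = 6 kN·m
Load 2 — applied couple M₀=11 kN·m at a=1 m (b=L-a=3):
  R_A = 6M₀ab/L³ = 6·11·1·3/4³ = 99/32 kN
  M_A = M₀b(2a-b)/L² = 11·3·(2·1-3)/4² = -33/16 kN·m
  R_B = -6M₀ab/L³ = -6·11·1·3/4³ = -99/32 kN
  M_B = M₀a(2b-a)/L² = 11·1·(2·3-1)/4² = 55/16 kN·m
Load 3 — applied couple M₀=18 kN·m at a=8/3 m (b=L-a=4/3):
  R_A = 6M₀ab/L³ = 6·18·(8/3)·(4/3)/4³ = 6 kN
  M_A = M₀b(2a-b)/L² = 18·(4/3)·(2·(8/3)-(4/3))/4² = 6 kN·m
  R_B = -6M₀ab/L³ = -6·18·(8/3)·(4/3)/4³ = -6 kN
  M_B = M₀a(2b-a)/L² = 18·(8/3)·(2·(4/3)-(8/3))/4² = 0 kN·m
Load 4 — uniform load w=-3 kN/m over full span:
  R_A = wL/2 = (-3)·4/2 = -6 kN
  M_A = wL²/12 = (-3)·4²/12 = -4 kN·m
  R_B = wL/2 = (-3)·4/2 = -6 kN
  M_B = -wL²/12 = -(-3)·4²/12 = 4 kN·m
Superposition: R_A = 291/32 kN, M_A = -1/16 kN·m, R_B = -675/32 kN, M_B = 215/16 kN·m

R_A = 291/32 kN, M_A = -1/16 kN·m, R_B = -675/32 kN, M_B = 215/16 kN·m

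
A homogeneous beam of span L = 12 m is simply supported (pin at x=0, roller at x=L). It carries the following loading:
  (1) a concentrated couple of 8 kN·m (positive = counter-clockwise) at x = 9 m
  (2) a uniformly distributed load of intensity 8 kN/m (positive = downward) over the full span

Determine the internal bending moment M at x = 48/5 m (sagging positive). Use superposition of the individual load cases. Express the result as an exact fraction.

Load 1 — applied couple M₀=8 kN·m at a=9 m (b=L-a=3):
  M_1 = M₀x/L - M₀  [x>a] = 8·(48/5)/12 - 8 = -8/5 kN·m
Load 2 — uniform load w=8 kN/m over full span:
  M_2 = wx(L-x)/2 = 8·(48/5)·(12-(48/5))/2 = 2304/25 kN·m
Superposition: M = Σ M_i = 2264/25 kN·m ≈ 90.560000 kN·m

M(48/5) = 2264/25 kN·m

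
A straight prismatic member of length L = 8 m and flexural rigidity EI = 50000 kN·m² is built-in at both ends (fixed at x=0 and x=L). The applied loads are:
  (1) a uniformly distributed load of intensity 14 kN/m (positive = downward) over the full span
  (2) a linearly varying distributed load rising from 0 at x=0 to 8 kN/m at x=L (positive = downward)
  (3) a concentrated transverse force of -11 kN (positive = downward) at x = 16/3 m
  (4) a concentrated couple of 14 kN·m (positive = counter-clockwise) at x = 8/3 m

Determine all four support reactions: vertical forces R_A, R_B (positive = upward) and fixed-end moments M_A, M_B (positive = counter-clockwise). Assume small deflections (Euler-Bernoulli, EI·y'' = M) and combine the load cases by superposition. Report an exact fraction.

Load 1 — uniform load w=14 kN/m over full span:
  R_A = wL/2 = 14·8/2 = 56 kN
  M_A = wL²/12 = 14·8²/12 = 224/3 kN·m
  R_B = wL/2 = 14·8/2 = 56 kN
  M_B = -wL²/12 = -14·8²/12 = -224/3 kN·m
Load 2 — triangular load w₀=8 kN/m (0→w₀ over full span):
  R_A = 3w₀L/20 = 3·8·8/20 = 48/5 kN
  M_A = w₀L²/30 = 8·8²/30 = 256/15 kN·m
  R_B = 7w₀L/20 = 7·8·8/20 = 112/5 kN
  M_B = -w₀L²/20 = -8·8²/20 = -128/5 kN·m
Load 3 — point force P=-11 kN at a=16/3 m (b=L-a=8/3):
  R_A = Pb²(3a+b)/L³ = (-11)·(8/3)²·(3·(16/3)+(8/3))/8³ = -77/27 kN
  M_A = Pab²/L² = (-11)·(16/3)·(8/3)²/8² = -176/27 kN·m
  R_B = Pa²(a+3b)/L³ = (-11)·(16/3)²·((16/3)+3·(8/3))/8³ = -220/27 kN
  M_B = -Pa²b/L² = -(-11)·(16/3)²·(8/3)/8² = 352/27 kN·m
Load 4 — applied couple M₀=14 kN·m at a=8/3 m (b=L-a=16/3):
  R_A = 6M₀ab/L³ = 6·14·(8/3)·(16/3)/8³ = 7/3 kN
  M_A = M₀b(2a-b)/L² = 14·(16/3)·(2·(8/3)-(16/3))/8² = 0 kN·m
  R_B = -6M₀ab/L³ = -6·14·(8/3)·(16/3)/8³ = -7/3 kN
  M_B = M₀a(2b-a)/L² = 14·(8/3)·(2·(16/3)-(8/3))/8² = 14/3 kN·m
Superposition: R_A = 8786/135 kN, M_A = 11504/135 kN·m, R_B = 9169/135 kN, M_B = -11146/135 kN·m

R_A = 8786/135 kN, M_A = 11504/135 kN·m, R_B = 9169/135 kN, M_B = -11146/135 kN·m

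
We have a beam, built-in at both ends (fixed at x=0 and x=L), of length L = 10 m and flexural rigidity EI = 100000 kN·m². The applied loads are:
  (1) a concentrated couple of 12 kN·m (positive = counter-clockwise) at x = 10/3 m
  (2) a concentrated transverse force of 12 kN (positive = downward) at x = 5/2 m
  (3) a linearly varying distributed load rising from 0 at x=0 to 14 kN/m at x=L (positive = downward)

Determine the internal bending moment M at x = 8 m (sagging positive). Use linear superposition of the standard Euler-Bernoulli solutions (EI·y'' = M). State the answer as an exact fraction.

M(8) = 19/24 kN·m

Load 1 — applied couple M₀=12 kN·m at a=10/3 m (b=L-a=20/3):
  M_1 = R_Ax - M_A - M₀  [x>a] with R_A=8/5, M_A=0 = (8/5)·8 - 0 - 12 = 4/5 kN·m
Load 2 — point force P=12 kN at a=5/2 m (b=L-a=15/2):
  M_2 = Pa²(a+3b)(L-x)/L³ - Pa²b/L²  [x>a] = 12·(5/2)²·((5/2)+3·(15/2))·(10-8)/10³ - 12·(5/2)²·(15/2)/10² = -15/8 kN·m
Load 3 — triangular load w₀=14 kN/m (0→w₀ over full span):
  M_3 = 3w₀Lx/20 - w₀L²/30 - w₀x³/(6L) = 3·14·10·8/20 - 14·10²/30 - 14·8³/(6·10) = 28/15 kN·m
Superposition: M = Σ M_i = 19/24 kN·m ≈ 0.791667 kN·m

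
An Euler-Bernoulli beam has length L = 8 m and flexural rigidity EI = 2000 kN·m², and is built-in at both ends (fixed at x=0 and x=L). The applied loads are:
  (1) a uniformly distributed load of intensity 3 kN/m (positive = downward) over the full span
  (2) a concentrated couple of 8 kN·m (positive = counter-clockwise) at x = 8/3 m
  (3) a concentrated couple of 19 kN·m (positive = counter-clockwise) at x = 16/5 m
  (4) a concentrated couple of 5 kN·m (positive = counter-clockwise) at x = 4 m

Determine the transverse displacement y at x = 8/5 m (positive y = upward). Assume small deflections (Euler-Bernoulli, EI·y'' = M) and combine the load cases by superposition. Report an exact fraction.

Load 1 — uniform load w=3 kN/m over full span:
  y_1 = -wx²(L-x)²/(24EI) = -3·(8/5)²·(8-(8/5))²/(24·2000) = -512/78125 m
Load 2 — applied couple M₀=8 kN·m at a=8/3 m (b=L-a=16/3):
  y_2 = (R_Ax³/6 - M_Ax²/2)/EI  [x≤a] with R_A=4/3, M_A=0 = ((4/3)·(8/5)³/6 - 0·(8/5)²/2)/2000 = 64/140625 m
Load 3 — applied couple M₀=19 kN·m at a=16/5 m (b=L-a=24/5):
  y_3 = (R_Ax³/6 - M_Ax²/2)/EI  [x≤a] with R_A=171/50, M_A=57/25 = ((171/50)·(8/5)³/6 - (57/25)·(8/5)²/2)/2000 = -114/390625 m
Load 4 — applied couple M₀=5 kN·m at a=4 m (b=L-a=4):
  y_4 = (R_Ax³/6 - M_Ax²/2)/EI  [x≤a] with R_A=15/16, M_A=5/4 = ((15/16)·(8/5)³/6 - (5/4)·(8/5)²/2)/2000 = -3/6250 m
Superposition: y = Σ y_i = -48307/7031250 m ≈ -0.006870 m

y(8/5) = -48307/7031250 m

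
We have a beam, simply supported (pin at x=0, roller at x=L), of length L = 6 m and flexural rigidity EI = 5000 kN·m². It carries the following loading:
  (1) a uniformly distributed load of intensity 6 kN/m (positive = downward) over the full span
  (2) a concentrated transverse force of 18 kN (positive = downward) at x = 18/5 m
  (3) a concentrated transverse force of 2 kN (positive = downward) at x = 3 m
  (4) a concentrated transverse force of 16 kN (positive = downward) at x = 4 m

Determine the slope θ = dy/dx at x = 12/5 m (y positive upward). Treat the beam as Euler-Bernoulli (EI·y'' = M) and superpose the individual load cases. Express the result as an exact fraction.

Load 1 — uniform load w=6 kN/m over full span:
  θ_1 = -w(L³-6Lx²+4x³)/(24EI) = -6·(6³-6·6·(12/5)²+4·(12/5)³)/(24·5000) = -999/312500 rad
Load 2 — point force P=18 kN at a=18/5 m (b=L-a=12/5):
  θ_2 = -Pb(L²-b²-3x²)/(6LEI)  [x≤a] = -18·(12/5)·(6²-(12/5)²-3·(12/5)²)/(6·6·5000) = -243/78125 rad
Load 3 — point force P=2 kN at a=3 m (b=L-a=3):
  θ_3 = -Pb(L²-b²-3x²)/(6LEI)  [x≤a] = -2·3·(6²-3²-3·(12/5)²)/(6·6·5000) = -81/250000 rad
Load 4 — point force P=16 kN at a=4 m (b=L-a=2):
  θ_4 = -Pb(L²-b²-3x²)/(6LEI)  [x≤a] = -16·2·(6²-2²-3·(12/5)²)/(6·6·5000) = -368/140625 rad
Superposition: θ = Σ θ_i = -104041/11250000 rad ≈ -0.009248 rad

θ(12/5) = -104041/11250000 rad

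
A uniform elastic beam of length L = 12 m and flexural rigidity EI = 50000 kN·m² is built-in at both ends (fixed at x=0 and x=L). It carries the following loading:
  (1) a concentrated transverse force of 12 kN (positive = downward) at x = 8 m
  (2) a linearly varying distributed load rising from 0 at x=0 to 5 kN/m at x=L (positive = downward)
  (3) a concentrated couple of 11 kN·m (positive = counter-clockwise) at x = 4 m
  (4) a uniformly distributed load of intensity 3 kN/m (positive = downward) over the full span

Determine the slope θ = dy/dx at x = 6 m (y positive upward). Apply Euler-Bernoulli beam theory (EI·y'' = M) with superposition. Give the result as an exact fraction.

Load 1 — point force P=12 kN at a=8 m (b=L-a=4):
  θ_1 = -Pb²x(2aL-(3a+b)x)/(2L³EI)  [x≤a] = -12·4²·6·(2·8·12-(3·8+4)·6)/(2·12³·50000) = -1/6250 rad
Load 2 — triangular load w₀=5 kN/m (0→w₀ over full span):
  θ_2 = -w₀(2x(L-x)(L-2x)(x+2L)+x²(L-x)²)/(120LEI) = -5·(2·6·(12-6)·(12-2·6)·(6+2·12)+6²·(12-6)²)/(120·12·50000) = -9/100000 rad
Load 3 — applied couple M₀=11 kN·m at a=4 m (b=L-a=8):
  θ_3 = (R_Ax²/2 - M_Ax - M₀(x-a))/EI  [x>a] with R_A=11/9, M_A=0 = ((11/9)·6²/2 - 0·6 - 11·(6-4))/50000 = 0 rad
Load 4 — uniform load w=3 kN/m over full span:
  θ_4 = -wx(L-x)(L-2x)/(12EI) = -3·6·(12-6)·(12-2·6)/(12·50000) = 0 rad
Superposition: θ = Σ θ_i = -1/4000 rad ≈ -0.000250 rad

θ(6) = -1/4000 rad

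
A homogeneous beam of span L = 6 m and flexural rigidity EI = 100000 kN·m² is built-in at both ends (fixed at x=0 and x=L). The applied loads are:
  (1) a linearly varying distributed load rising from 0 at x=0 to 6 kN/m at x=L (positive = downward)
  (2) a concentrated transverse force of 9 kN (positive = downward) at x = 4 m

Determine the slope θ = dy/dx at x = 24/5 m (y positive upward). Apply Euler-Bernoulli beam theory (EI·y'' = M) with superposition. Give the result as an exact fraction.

θ(24/5) = 807/7812500 rad

Load 1 — triangular load w₀=6 kN/m (0→w₀ over full span):
  θ_1 = -w₀(2x(L-x)(L-2x)(x+2L)+x²(L-x)²)/(120LEI) = -6·(2·(24/5)·(6-(24/5))·(6-2·(24/5))·((24/5)+2·6)+(24/5)²·(6-(24/5))²)/(120·6·100000) = 108/1953125 rad
Load 2 — point force P=9 kN at a=4 m (b=L-a=2):
  θ_2 = Pa²(L-x)(2bL-(3b+a)(L-x))/(2L³EI)  [x>a] = 9·4²·(6-(24/5))·(2·2·6-(3·2+4)·(6-(24/5)))/(2·6³·100000) = 3/62500 rad
Superposition: θ = Σ θ_i = 807/7812500 rad ≈ 0.000103 rad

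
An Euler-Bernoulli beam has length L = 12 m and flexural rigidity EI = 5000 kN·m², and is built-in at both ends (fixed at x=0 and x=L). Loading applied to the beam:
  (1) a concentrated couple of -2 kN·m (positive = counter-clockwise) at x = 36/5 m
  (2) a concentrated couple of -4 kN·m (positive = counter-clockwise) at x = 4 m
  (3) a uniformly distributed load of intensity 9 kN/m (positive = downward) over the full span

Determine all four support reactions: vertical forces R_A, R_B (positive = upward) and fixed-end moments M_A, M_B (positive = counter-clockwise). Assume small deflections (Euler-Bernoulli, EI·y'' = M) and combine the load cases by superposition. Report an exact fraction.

Load 1 — applied couple M₀=-2 kN·m at a=36/5 m (b=L-a=24/5):
  R_A = 6M₀ab/L³ = 6·(-2)·(36/5)·(24/5)/12³ = -6/25 kN
  M_A = M₀b(2a-b)/L² = (-2)·(24/5)·(2·(36/5)-(24/5))/12² = -16/25 kN·m
  R_B = -6M₀ab/L³ = -6·(-2)·(36/5)·(24/5)/12³ = 6/25 kN
  M_B = M₀a(2b-a)/L² = (-2)·(36/5)·(2·(24/5)-(36/5))/12² = -6/25 kN·m
Load 2 — applied couple M₀=-4 kN·m at a=4 m (b=L-a=8):
  R_A = 6M₀ab/L³ = 6·(-4)·4·8/12³ = -4/9 kN
  M_A = M₀b(2a-b)/L² = (-4)·8·(2·4-8)/12² = 0 kN·m
  R_B = -6M₀ab/L³ = -6·(-4)·4·8/12³ = 4/9 kN
  M_B = M₀a(2b-a)/L² = (-4)·4·(2·8-4)/12² = -4/3 kN·m
Load 3 — uniform load w=9 kN/m over full span:
  R_A = wL/2 = 9·12/2 = 54 kN
  M_A = wL²/12 = 9·12²/12 = 108 kN·m
  R_B = wL/2 = 9·12/2 = 54 kN
  M_B = -wL²/12 = -9·12²/12 = -108 kN·m
Superposition: R_A = 11996/225 kN, M_A = 2684/25 kN·m, R_B = 12304/225 kN, M_B = -8218/75 kN·m

R_A = 11996/225 kN, M_A = 2684/25 kN·m, R_B = 12304/225 kN, M_B = -8218/75 kN·m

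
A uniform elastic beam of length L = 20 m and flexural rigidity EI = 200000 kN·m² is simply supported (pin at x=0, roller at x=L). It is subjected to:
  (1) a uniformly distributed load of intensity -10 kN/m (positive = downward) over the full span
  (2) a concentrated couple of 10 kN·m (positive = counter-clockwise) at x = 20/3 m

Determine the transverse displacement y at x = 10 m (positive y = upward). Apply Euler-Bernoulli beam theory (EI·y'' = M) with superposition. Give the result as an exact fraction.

y(10) = 151/1440 m

Load 1 — uniform load w=-10 kN/m over full span:
  y_1 = -wx(L³-2Lx²+x³)/(24EI) = -(-10)·10·(20³-2·20·10²+10³)/(24·200000) = 5/48 m
Load 2 — applied couple M₀=10 kN·m at a=20/3 m (b=L-a=40/3):
  y_2 = (M₀x³/(6L)-M₀(x-a)²/2+C₁x)/EI  [x>a] with C₁=M₀(3b²-L²)/(6L)=100/9 = (10·10³/(6·20)-10·(10-(20/3))²/2+(100/9)·10)/200000 = 1/1440 m
Superposition: y = Σ y_i = 151/1440 m ≈ 0.104861 m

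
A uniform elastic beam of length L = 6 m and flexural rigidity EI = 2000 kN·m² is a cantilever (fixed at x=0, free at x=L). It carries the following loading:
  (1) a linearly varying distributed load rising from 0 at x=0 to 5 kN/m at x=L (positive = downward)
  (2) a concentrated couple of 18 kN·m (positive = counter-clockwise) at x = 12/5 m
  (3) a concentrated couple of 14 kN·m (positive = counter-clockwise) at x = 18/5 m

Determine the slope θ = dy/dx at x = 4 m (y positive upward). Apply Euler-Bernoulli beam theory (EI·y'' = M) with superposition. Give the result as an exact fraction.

θ(4) = -397/22500 rad

Load 1 — triangular load w₀=5 kN/m (0→w₀ over full span):
  θ_1 = (w₀Lx²/4-w₀L²x/3-w₀x⁴/(24L))/EI = (5·6·4²/4-5·6²·4/3-5·4⁴/(24·6))/2000 = -29/450 rad
Load 2 — applied couple M₀=18 kN·m at a=12/5 m (b=L-a=18/5):
  θ_2 = M₀a/EI  [x>a] = 18·(12/5)/2000 = 27/1250 rad
Load 3 — applied couple M₀=14 kN·m at a=18/5 m (b=L-a=12/5):
  θ_3 = M₀a/EI  [x>a] = 14·(18/5)/2000 = 63/2500 rad
Superposition: θ = Σ θ_i = -397/22500 rad ≈ -0.017644 rad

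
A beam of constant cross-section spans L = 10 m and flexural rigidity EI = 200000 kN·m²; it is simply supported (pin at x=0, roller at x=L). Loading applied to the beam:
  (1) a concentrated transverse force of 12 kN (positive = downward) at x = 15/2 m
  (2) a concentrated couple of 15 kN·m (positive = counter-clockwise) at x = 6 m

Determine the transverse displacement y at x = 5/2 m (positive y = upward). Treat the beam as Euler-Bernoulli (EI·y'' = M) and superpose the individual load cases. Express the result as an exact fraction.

y(5/2) = -883/1280000 m

Load 1 — point force P=12 kN at a=15/2 m (b=L-a=5/2):
  y_1 = -Pbx(L²-b²-x²)/(6LEI)  [x≤a] = -12·(5/2)·(5/2)·(10²-(5/2)²-(5/2)²)/(6·10·200000) = -7/12800 m
Load 2 — applied couple M₀=15 kN·m at a=6 m (b=L-a=4):
  y_2 = (M₀x³/(6L)+C₁x)/EI  [x≤a] with C₁=M₀(3b²-L²)/(6L)=-13 = (15·(5/2)³/(6·10)+(-13)·(5/2))/200000 = -183/1280000 m
Superposition: y = Σ y_i = -883/1280000 m ≈ -0.000690 m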